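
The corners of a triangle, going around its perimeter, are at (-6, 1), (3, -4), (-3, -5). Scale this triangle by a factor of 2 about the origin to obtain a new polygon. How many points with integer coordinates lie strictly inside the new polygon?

74

The shoelace formula gives twice the area as |((-6)·(-4) − 3·1) + (3·(-5) − (-3)·(-4)) + ((-3)·1 − (-6)·(-5))| = 39, so the area is 19.5.
Summing gcd(|Δx|,|Δy|) over the edges gives the boundary count: gcd(9,5) + gcd(6,1) + gcd(3,6) = 1+1+3 = 5.
Scaling by 2 multiplies the area by 2² = 4 (so the new area is 78) and multiplies the boundary lattice-point count by 2, giving 10.
By Pick's theorem, the interior count of the dilated polygon is 78 − 10/2 + 1 = 74.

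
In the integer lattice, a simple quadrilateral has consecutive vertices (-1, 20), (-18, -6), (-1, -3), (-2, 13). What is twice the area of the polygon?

368

By the shoelace formula, twice the signed area is |[(-1)·(-6) − (-18)·20] + [(-18)·(-3) − (-1)·(-6)] + [(-1)·13 − (-2)·(-3)] + [(-2)·20 − (-1)·13]| = 368, so the area is 184.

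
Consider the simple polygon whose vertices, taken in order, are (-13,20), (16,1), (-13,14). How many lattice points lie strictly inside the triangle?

84

The shoelace formula gives twice the area as |[(-13)·1 − 16·20] + [16·14 − (-13)·1] + [(-13)·20 − (-13)·14]| = 174, so the area is 87.
Along each edge there are gcd(|Δx|,|Δy|)+1 lattice points, so counting each shared vertex once the boundary has gcd(29,19) + gcd(29,13) + gcd(0,6) = 1+1+6 = 8.
By Pick's theorem A = I + B/2 − 1, so I = 87 − 8/2 + 1 = 84.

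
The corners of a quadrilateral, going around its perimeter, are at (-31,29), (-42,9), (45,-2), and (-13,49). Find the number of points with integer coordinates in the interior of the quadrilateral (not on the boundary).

1968

The shoelace formula gives twice the area as |[(-31)·9 − (-42)·29] + [(-42)·(-2) − 45·9] + [45·49 − (-13)·(-2)] + [(-13)·29 − (-31)·49]| = 3939, so the area is 1969.5.
The number of boundary lattice points is Σ gcd(|Δx|,|Δy|) = gcd(11,20) + gcd(87,11) + gcd(58,51) + gcd(18,20) = 1+1+1+2 = 5.
Pick's theorem gives I = A − B/2 + 1 = 1969.5 − 5/2 + 1 = 1968.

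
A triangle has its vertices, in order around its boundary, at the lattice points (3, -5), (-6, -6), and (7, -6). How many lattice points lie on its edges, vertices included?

15

Summing gcd(|Δx|,|Δy|) over the edges gives the boundary count: gcd(9,1) + gcd(13,0) + gcd(4,1) = 1+13+1 = 15.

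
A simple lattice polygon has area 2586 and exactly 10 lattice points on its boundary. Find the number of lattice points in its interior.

2582

From Pick's theorem, I = A − B/2 + 1 = 2586 − 10/2 + 1 = 2582.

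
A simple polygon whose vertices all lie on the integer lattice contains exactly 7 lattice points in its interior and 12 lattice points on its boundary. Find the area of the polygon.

By Pick's theorem, A = I + B/2 − 1 = 7 + 12/2 − 1 = 12.

12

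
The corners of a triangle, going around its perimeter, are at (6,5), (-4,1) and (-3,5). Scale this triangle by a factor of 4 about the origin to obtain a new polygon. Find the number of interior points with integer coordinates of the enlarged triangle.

By the shoelace formula, twice the signed area is |(6·1 − (-4)·5) + ((-4)·5 − (-3)·1) + ((-3)·5 − 6·5)| = 36, so the area is 18.
The number of boundary lattice points is Σ gcd(|Δx|,|Δy|) = gcd(10,4) + gcd(1,4) + gcd(9,0) = 2+1+9 = 12.
Scaling by 4 multiplies the area by 4² = 16 (so the new area is 288) and multiplies the boundary lattice-point count by 4, giving 48.
By Pick's theorem, the interior count of the dilated polygon is 288 − 48/2 + 1 = 265.

265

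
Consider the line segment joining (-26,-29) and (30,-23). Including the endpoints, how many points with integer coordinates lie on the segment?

The number of lattice points on a segment between lattice points is gcd(|Δx|,|Δy|) + 1 = gcd(56,6) + 1 = 2 + 1 = 3.

3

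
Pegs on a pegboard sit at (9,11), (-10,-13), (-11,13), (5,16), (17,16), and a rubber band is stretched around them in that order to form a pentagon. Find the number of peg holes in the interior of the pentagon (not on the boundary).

328

Using the shoelace formula, 2A = |[9·(-13) − (-10)·11] + [(-10)·13 − (-11)·(-13)] + [(-11)·16 − 5·13] + [5·16 − 17·16] + [17·11 − 9·16]| = 670, so the area is 335.
The number of boundary lattice points is Σ gcd(|Δx|,|Δy|) = gcd(19,24) + gcd(1,26) + gcd(16,3) + gcd(12,0) + gcd(8,5) = 1+1+1+12+1 = 16.
Pick's theorem gives I = A − B/2 + 1 = 335 − 16/2 + 1 = 328.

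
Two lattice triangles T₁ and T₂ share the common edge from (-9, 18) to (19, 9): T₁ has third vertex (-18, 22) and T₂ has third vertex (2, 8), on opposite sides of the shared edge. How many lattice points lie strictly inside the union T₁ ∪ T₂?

105

The union is the simple quadrilateral with vertices (-9, 18), (-18, 22), (19, 9), (2, 8) in order.
The shoelace formula gives twice the area as |[(-9)·22 − (-18)·18] + [(-18)·9 − 19·22] + [19·8 − 2·9] + [2·18 − (-9)·8]| = 212, so the area is 106.
Summing gcd(|Δx|,|Δy|) over the edges gives the boundary count: gcd(9,4) + gcd(37,13) + gcd(17,1) + gcd(11,10) = 1+1+1+1 = 4.
By Pick's theorem I = A − B/2 + 1 = 106 − 4/2 + 1 = 105.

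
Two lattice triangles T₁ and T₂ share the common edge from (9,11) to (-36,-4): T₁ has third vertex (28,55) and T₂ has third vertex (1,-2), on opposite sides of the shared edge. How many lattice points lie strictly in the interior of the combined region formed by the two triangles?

1079

The union is the simple quadrilateral with vertices (9,11), (28,55), (-36,-4), (1,-2) in order.
By the shoelace formula, twice the signed area is |(9·55 − 28·11) + (28·(-4) − (-36)·55) + ((-36)·(-2) − 1·(-4)) + (1·11 − 9·(-2))| = 2160, so the area is 1080.
Along each edge there are gcd(|Δx|,|Δy|)+1 lattice points, so counting each shared vertex once the boundary has gcd(19,44) + gcd(64,59) + gcd(37,2) + gcd(8,13) = 1+1+1+1 = 4.
By Pick's theorem I = A − B/2 + 1 = 1080 − 4/2 + 1 = 1079.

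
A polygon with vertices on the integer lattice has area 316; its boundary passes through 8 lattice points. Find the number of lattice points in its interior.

313

Pick's theorem A = I + B/2 − 1 rearranges to I = A − B/2 + 1 = 316 − 8/2 + 1 = 313.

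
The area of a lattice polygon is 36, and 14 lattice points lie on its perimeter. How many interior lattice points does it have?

30

Pick's theorem A = I + B/2 − 1 rearranges to I = A − B/2 + 1 = 36 − 14/2 + 1 = 30.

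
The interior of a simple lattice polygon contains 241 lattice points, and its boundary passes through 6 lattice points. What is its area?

243

Pick's theorem states A = I + B/2 − 1, so A = 241 + 6/2 − 1 = 243.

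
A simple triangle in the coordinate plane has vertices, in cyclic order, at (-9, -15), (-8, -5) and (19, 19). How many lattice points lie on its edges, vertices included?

6

The number of boundary lattice points is Σ gcd(|Δx|,|Δy|) = gcd(1,10) + gcd(27,24) + gcd(28,34) = 1+3+2 = 6.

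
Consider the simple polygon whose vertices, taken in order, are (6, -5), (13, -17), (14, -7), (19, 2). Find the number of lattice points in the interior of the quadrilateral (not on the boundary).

Using the shoelace formula, 2A = |(6·(-17) − 13·(-5)) + (13·(-7) − 14·(-17)) + (14·2 − 19·(-7)) + (19·(-5) − 6·2)| = 164, so the area is 82.
Along each edge there are gcd(|Δx|,|Δy|)+1 lattice points, so counting each shared vertex once the boundary has gcd(7,12) + gcd(1,10) + gcd(5,9) + gcd(13,7) = 1+1+1+1 = 4.
By Pick's theorem A = I + B/2 − 1, so I = 82 − 4/2 + 1 = 81.

81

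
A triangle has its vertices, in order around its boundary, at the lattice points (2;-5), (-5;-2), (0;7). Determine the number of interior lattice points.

By the shoelace formula, twice the signed area is |[2·(-2) − (-5)·(-5)] + [(-5)·7 − 0·(-2)] + [0·(-5) − 2·7]| = 78, so the area is 39.
Summing gcd(|Δx|,|Δy|) over the edges gives the boundary count: gcd(7,3) + gcd(5,9) + gcd(2,12) = 1+1+2 = 4.
Pick's theorem gives I = A − B/2 + 1 = 39 − 4/2 + 1 = 38.

38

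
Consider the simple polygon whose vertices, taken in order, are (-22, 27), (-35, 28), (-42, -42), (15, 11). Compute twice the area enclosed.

By the shoelace formula, twice the signed area is |((-22)·28 − (-35)·27) + ((-35)·(-42) − (-42)·28) + ((-42)·11 − 15·(-42)) + (15·27 − (-22)·11)| = 3790, so the area is 1895.

3790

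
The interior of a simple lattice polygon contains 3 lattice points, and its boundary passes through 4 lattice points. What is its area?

By Pick's theorem, A = I + B/2 − 1 = 3 + 4/2 − 1 = 4.

4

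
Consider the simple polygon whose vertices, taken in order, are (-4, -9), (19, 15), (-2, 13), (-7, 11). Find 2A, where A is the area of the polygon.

Using the shoelace formula, 2A = |[(-4)·15 − 19·(-9)] + [19·13 − (-2)·15] + [(-2)·11 − (-7)·13] + [(-7)·(-9) − (-4)·11]| = 564, so the area is 282.

564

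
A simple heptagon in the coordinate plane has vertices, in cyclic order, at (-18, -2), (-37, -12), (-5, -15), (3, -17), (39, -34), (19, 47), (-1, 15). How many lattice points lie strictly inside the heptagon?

2193

The shoelace formula gives twice the area as |[(-18)·(-12) − (-37)·(-2)] + [(-37)·(-15) − (-5)·(-12)] + [(-5)·(-17) − 3·(-15)] + [3·(-34) − 39·(-17)] + [39·47 − 19·(-34)] + [19·15 − (-1)·47] + [(-1)·(-2) − (-18)·15]| = 4411, so the area is 2205.5.
The number of boundary lattice points is Σ gcd(|Δx|,|Δy|) = gcd(19,10) + gcd(32,3) + gcd(8,2) + gcd(36,17) + gcd(20,81) + gcd(20,32) + gcd(17,17) = 1+1+2+1+1+4+17 = 27.
Pick's theorem gives I = A − B/2 + 1 = 2205.5 − 27/2 + 1 = 2193.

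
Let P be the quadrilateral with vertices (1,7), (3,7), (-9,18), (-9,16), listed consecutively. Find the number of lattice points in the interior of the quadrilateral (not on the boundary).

19

Using the shoelace formula, 2A = |[1·7 − 3·7] + [3·18 − (-9)·7] + [(-9)·16 − (-9)·18] + [(-9)·7 − 1·16]| = 42, so the area is 21.
Summing gcd(|Δx|,|Δy|) over the edges gives the boundary count: gcd(2,0) + gcd(12,11) + gcd(0,2) + gcd(10,9) = 2+1+2+1 = 6.
Pick's theorem gives I = A − B/2 + 1 = 21 − 6/2 + 1 = 19.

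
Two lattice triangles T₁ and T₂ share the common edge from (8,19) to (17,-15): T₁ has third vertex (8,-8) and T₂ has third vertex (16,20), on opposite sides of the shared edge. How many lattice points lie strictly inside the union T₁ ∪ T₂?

248

The union is the simple quadrilateral with vertices (8,19), (8,-8), (17,-15), (16,20) in order.
Using the shoelace formula, 2A = |[8·(-8) − 8·19] + [8·(-15) − 17·(-8)] + [17·20 − 16·(-15)] + [16·19 − 8·20]| = 524, so the area is 262.
Summing gcd(|Δx|,|Δy|) over the edges gives the boundary count: gcd(0,27) + gcd(9,7) + gcd(1,35) + gcd(8,1) = 27+1+1+1 = 30.
By Pick's theorem I = A − B/2 + 1 = 262 − 30/2 + 1 = 248.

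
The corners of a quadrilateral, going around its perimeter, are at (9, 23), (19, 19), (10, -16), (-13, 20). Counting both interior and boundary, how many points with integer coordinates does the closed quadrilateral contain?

627

Using the shoelace formula, 2A = |[9·19 − 19·23] + [19·(-16) − 10·19] + [10·20 − (-13)·(-16)] + [(-13)·23 − 9·20]| = 1247, so the area is 623.5.
Along each edge there are gcd(|Δx|,|Δy|)+1 lattice points, so counting each shared vertex once the boundary has gcd(10,4) + gcd(9,35) + gcd(23,36) + gcd(22,3) = 2+1+1+1 = 5.
Pick's theorem gives I = A − B/2 + 1 = 623.5 − 5/2 + 1 = 622, so the closed region contains I + B = 622 + 5 = 627 lattice points.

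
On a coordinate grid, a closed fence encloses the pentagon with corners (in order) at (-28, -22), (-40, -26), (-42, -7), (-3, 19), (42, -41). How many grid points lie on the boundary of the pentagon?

Summing gcd(|Δx|,|Δy|) over the edges gives the boundary count: gcd(12,4) + gcd(2,19) + gcd(39,26) + gcd(45,60) + gcd(70,19) = 4+1+13+15+1 = 34.

34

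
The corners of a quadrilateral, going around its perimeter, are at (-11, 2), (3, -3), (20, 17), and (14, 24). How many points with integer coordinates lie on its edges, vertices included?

4

The number of boundary lattice points is Σ gcd(|Δx|,|Δy|) = gcd(14,5) + gcd(17,20) + gcd(6,7) + gcd(25,22) = 1+1+1+1 = 4.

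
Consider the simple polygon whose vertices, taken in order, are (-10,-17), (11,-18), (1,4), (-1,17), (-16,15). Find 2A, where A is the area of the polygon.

By the shoelace formula, twice the signed area is |((-10)·(-18) − 11·(-17)) + (11·4 − 1·(-18)) + (1·17 − (-1)·4) + ((-1)·15 − (-16)·17) + ((-16)·(-17) − (-10)·15)| = 1129, so the area is 1129/2.

1129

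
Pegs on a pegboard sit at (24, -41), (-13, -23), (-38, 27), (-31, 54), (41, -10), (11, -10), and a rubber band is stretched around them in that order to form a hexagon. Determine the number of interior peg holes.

2938

The shoelace formula gives twice the area as |(24·(-23) − (-13)·(-41)) + ((-13)·27 − (-38)·(-23)) + ((-38)·54 − (-31)·27) + ((-31)·(-10) − 41·54) + (41·(-10) − 11·(-10)) + (11·(-41) − 24·(-10))| = 5940, so the area is 2970.
Summing gcd(|Δx|,|Δy|) over the edges gives the boundary count: gcd(37,18) + gcd(25,50) + gcd(7,27) + gcd(72,64) + gcd(30,0) + gcd(13,31) = 1+25+1+8+30+1 = 66.
By Pick's theorem A = I + B/2 − 1, so I = 2970 − 66/2 + 1 = 2938.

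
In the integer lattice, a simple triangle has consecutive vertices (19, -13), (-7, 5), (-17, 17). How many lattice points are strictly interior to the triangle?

Using the shoelace formula, 2A = |[19·5 − (-7)·(-13)] + [(-7)·17 − (-17)·5] + [(-17)·(-13) − 19·17]| = 132, so the area is 66.
The number of boundary lattice points is Σ gcd(|Δx|,|Δy|) = gcd(26,18) + gcd(10,12) + gcd(36,30) = 2+2+6 = 10.
Pick's theorem gives I = A − B/2 + 1 = 66 − 10/2 + 1 = 62.

62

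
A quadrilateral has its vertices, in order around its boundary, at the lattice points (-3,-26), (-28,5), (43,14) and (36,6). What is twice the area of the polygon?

The shoelace formula gives twice the area as |((-3)·5 − (-28)·(-26)) + ((-28)·14 − 43·5) + (43·6 − 36·14) + (36·(-26) − (-3)·6)| = 2514, so the area is 1257.

2514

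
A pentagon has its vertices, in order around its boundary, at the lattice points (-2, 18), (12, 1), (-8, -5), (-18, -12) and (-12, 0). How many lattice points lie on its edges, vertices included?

Summing gcd(|Δx|,|Δy|) over the edges gives the boundary count: gcd(14,17) + gcd(20,6) + gcd(10,7) + gcd(6,12) + gcd(10,18) = 1+2+1+6+2 = 12.

12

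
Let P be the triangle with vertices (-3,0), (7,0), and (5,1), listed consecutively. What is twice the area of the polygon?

10

Using the shoelace formula, 2A = |((-3)·0 − 7·0) + (7·1 − 5·0) + (5·0 − (-3)·1)| = 10, so the area is 5.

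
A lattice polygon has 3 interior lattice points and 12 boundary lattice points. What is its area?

Pick's theorem states A = I + B/2 − 1, so A = 3 + 12/2 − 1 = 8.

8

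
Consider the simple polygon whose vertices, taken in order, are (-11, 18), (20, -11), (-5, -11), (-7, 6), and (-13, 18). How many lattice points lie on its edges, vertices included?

35

Along each edge there are gcd(|Δx|,|Δy|)+1 lattice points, so counting each shared vertex once the boundary has gcd(31,29) + gcd(25,0) + gcd(2,17) + gcd(6,12) + gcd(2,0) = 1+25+1+6+2 = 35.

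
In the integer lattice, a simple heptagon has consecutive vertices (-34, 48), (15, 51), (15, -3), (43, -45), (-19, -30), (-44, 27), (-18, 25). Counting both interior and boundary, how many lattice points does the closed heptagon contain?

By the shoelace formula, twice the signed area is |((-34)·51 − 15·48) + (15·(-3) − 15·51) + (15·(-45) − 43·(-3)) + (43·(-30) − (-19)·(-45)) + ((-19)·27 − (-44)·(-30)) + ((-44)·25 − (-18)·27) + ((-18)·48 − (-34)·25)| = 8416, so the area is 4208.
Summing gcd(|Δx|,|Δy|) over the edges gives the boundary count: gcd(49,3) + gcd(0,54) + gcd(28,42) + gcd(62,15) + gcd(25,57) + gcd(26,2) + gcd(16,23) = 1+54+14+1+1+2+1 = 74.
Pick's theorem gives I = A − B/2 + 1 = 4208 − 74/2 + 1 = 4172, so the closed region contains I + B = 4172 + 74 = 4246 lattice points.

4246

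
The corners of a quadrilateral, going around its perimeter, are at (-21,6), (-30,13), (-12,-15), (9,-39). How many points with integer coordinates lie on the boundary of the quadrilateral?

The number of boundary lattice points is Σ gcd(|Δx|,|Δy|) = gcd(9,7) + gcd(18,28) + gcd(21,24) + gcd(30,45) = 1+2+3+15 = 21.

21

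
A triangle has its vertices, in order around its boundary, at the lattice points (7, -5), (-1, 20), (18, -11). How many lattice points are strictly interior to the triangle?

By the shoelace formula, twice the signed area is |(7·20 − (-1)·(-5)) + ((-1)·(-11) − 18·20) + (18·(-5) − 7·(-11))| = 227, so the area is 113.5.
The number of boundary lattice points is Σ gcd(|Δx|,|Δy|) = gcd(8,25) + gcd(19,31) + gcd(11,6) = 1+1+1 = 3.
By Pick's theorem A = I + B/2 − 1, so I = 113.5 − 3/2 + 1 = 113.

113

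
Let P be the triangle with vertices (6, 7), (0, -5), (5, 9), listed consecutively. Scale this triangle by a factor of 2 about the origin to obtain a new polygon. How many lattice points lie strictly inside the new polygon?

41

Using the shoelace formula, 2A = |(6·(-5) − 0·7) + (0·9 − 5·(-5)) + (5·7 − 6·9)| = 24, so the area is 12.
The number of boundary lattice points is Σ gcd(|Δx|,|Δy|) = gcd(6,12) + gcd(5,14) + gcd(1,2) = 6+1+1 = 8.
Scaling by 2 multiplies the area by 2² = 4 (so the new area is 48) and multiplies the boundary lattice-point count by 2, giving 16.
By Pick's theorem, the interior count of the dilated polygon is 48 − 16/2 + 1 = 41.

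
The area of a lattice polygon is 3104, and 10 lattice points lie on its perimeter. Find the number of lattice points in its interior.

3100

Pick's theorem A = I + B/2 − 1 rearranges to I = A − B/2 + 1 = 3104 − 10/2 + 1 = 3100.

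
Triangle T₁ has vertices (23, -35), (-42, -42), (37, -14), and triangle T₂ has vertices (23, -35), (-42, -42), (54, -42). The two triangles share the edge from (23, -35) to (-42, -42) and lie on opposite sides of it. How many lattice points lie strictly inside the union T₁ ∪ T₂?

918

The union is the simple quadrilateral with vertices (23, -35), (37, -14), (-42, -42), (54, -42) in order.
By the shoelace formula, twice the signed area is |[23·(-14) − 37·(-35)] + [37·(-42) − (-42)·(-14)] + [(-42)·(-42) − 54·(-42)] + [54·(-35) − 23·(-42)]| = 1939, so the area is 1939/2.
Summing gcd(|Δx|,|Δy|) over the edges gives the boundary count: gcd(14,21) + gcd(79,28) + gcd(96,0) + gcd(31,7) = 7+1+96+1 = 105.
By Pick's theorem I = A − B/2 + 1 = 1939/2 − 105/2 + 1 = 918.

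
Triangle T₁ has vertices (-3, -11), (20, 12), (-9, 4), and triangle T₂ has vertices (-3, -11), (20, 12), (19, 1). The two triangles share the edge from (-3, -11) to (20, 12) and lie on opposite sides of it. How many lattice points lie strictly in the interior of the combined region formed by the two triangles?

354

The union is the simple quadrilateral with vertices (-3, -11), (-9, 4), (20, 12), (19, 1) in order.
The shoelace formula gives twice the area as |((-3)·4 − (-9)·(-11)) + ((-9)·12 − 20·4) + (20·1 − 19·12) + (19·(-11) − (-3)·1)| = 713, so the area is 356.5.
The number of boundary lattice points is Σ gcd(|Δx|,|Δy|) = gcd(6,15) + gcd(29,8) + gcd(1,11) + gcd(22,12) = 3+1+1+2 = 7.
By Pick's theorem I = A − B/2 + 1 = 356.5 − 7/2 + 1 = 354.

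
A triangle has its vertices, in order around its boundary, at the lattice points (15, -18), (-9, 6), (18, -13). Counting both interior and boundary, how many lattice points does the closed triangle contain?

110

Using the shoelace formula, 2A = |[15·6 − (-9)·(-18)] + [(-9)·(-13) − 18·6] + [18·(-18) − 15·(-13)]| = 192, so the area is 96.
Summing gcd(|Δx|,|Δy|) over the edges gives the boundary count: gcd(24,24) + gcd(27,19) + gcd(3,5) = 24+1+1 = 26.
Pick's theorem gives I = A − B/2 + 1 = 96 − 26/2 + 1 = 84, so the closed region contains I + B = 84 + 26 = 110 lattice points.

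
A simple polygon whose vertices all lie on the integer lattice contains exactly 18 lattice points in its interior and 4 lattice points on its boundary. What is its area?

19

Pick's theorem states A = I + B/2 − 1, so A = 18 + 4/2 − 1 = 19.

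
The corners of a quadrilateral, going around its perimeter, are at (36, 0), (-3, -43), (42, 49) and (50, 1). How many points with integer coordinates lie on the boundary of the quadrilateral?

11

The number of boundary lattice points is Σ gcd(|Δx|,|Δy|) = gcd(39,43) + gcd(45,92) + gcd(8,48) + gcd(14,1) = 1+1+8+1 = 11.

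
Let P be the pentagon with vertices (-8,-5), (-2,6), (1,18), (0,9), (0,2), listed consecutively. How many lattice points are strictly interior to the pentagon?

The shoelace formula gives twice the area as |((-8)·6 − (-2)·(-5)) + ((-2)·18 − 1·6) + (1·9 − 0·18) + (0·2 − 0·9) + (0·(-5) − (-8)·2)| = 75, so the area is 75/2.
The number of boundary lattice points is Σ gcd(|Δx|,|Δy|) = gcd(6,11) + gcd(3,12) + gcd(1,9) + gcd(0,7) + gcd(8,7) = 1+3+1+7+1 = 13.
Pick's theorem gives I = A − B/2 + 1 = 75/2 − 13/2 + 1 = 32.

32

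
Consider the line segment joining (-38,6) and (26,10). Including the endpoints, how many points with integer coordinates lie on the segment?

The number of lattice points on a segment between lattice points is gcd(|Δx|,|Δy|) + 1 = gcd(64,4) + 1 = 4 + 1 = 5.

5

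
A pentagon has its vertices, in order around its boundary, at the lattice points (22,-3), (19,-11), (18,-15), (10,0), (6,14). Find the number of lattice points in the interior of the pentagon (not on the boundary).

152

The shoelace formula gives twice the area as |[22·(-11) − 19·(-3)] + [19·(-15) − 18·(-11)] + [18·0 − 10·(-15)] + [10·14 − 6·0] + [6·(-3) − 22·14]| = 308, so the area is 154.
Summing gcd(|Δx|,|Δy|) over the edges gives the boundary count: gcd(3,8) + gcd(1,4) + gcd(8,15) + gcd(4,14) + gcd(16,17) = 1+1+1+2+1 = 6.
By Pick's theorem A = I + B/2 − 1, so I = 154 − 6/2 + 1 = 152.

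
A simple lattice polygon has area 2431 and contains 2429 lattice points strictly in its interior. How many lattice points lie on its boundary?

6

Pick's theorem gives A = I + B/2 − 1, so B = 2(A − I + 1) = 2(2431 − 2429 + 1) = 6.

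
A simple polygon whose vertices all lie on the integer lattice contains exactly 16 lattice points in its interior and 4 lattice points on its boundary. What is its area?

17

Pick's theorem states A = I + B/2 − 1, so A = 16 + 4/2 − 1 = 17.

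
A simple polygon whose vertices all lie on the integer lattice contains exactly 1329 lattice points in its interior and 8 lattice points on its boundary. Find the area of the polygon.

1332

By Pick's theorem, A = I + B/2 − 1 = 1329 + 8/2 − 1 = 1332.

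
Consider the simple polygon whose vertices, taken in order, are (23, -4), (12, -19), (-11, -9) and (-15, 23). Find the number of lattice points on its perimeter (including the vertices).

7

Along each edge there are gcd(|Δx|,|Δy|)+1 lattice points, so counting each shared vertex once the boundary has gcd(11,15) + gcd(23,10) + gcd(4,32) + gcd(38,27) = 1+1+4+1 = 7.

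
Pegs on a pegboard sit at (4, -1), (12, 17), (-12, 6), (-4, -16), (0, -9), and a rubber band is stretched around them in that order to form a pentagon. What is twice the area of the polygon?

644

By the shoelace formula, twice the signed area is |[4·17 − 12·(-1)] + [12·6 − (-12)·17] + [(-12)·(-16) − (-4)·6] + [(-4)·(-9) − 0·(-16)] + [0·(-1) − 4·(-9)]| = 644, so the area is 322.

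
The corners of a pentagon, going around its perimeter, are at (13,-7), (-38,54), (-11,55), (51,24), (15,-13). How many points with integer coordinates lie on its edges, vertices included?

The number of boundary lattice points is Σ gcd(|Δx|,|Δy|) = gcd(51,61) + gcd(27,1) + gcd(62,31) + gcd(36,37) + gcd(2,6) = 1+1+31+1+2 = 36.

36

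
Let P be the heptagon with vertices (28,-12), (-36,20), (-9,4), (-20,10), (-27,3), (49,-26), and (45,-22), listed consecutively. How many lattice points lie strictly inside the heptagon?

521

By the shoelace formula, twice the signed area is |(28·20 − (-36)·(-12)) + ((-36)·4 − (-9)·20) + ((-9)·10 − (-20)·4) + ((-20)·3 − (-27)·10) + ((-27)·(-26) − 49·3) + (49·(-22) − 45·(-26)) + (45·(-12) − 28·(-22))| = 1087, so the area is 543.5.
The number of boundary lattice points is Σ gcd(|Δx|,|Δy|) = gcd(64,32) + gcd(27,16) + gcd(11,6) + gcd(7,7) + gcd(76,29) + gcd(4,4) + gcd(17,10) = 32+1+1+7+1+4+1 = 47.
Pick's theorem gives I = A − B/2 + 1 = 543.5 − 47/2 + 1 = 521.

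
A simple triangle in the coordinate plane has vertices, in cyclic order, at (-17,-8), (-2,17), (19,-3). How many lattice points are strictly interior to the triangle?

Using the shoelace formula, 2A = |[(-17)·17 − (-2)·(-8)] + [(-2)·(-3) − 19·17] + [19·(-8) − (-17)·(-3)]| = 825, so the area is 825/2.
The number of boundary lattice points is Σ gcd(|Δx|,|Δy|) = gcd(15,25) + gcd(21,20) + gcd(36,5) = 5+1+1 = 7.
By Pick's theorem A = I + B/2 − 1, so I = 825/2 − 7/2 + 1 = 410.

410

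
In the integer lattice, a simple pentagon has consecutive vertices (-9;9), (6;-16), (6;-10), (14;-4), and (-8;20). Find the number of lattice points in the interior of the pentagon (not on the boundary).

The shoelace formula gives twice the area as |((-9)·(-16) − 6·9) + (6·(-10) − 6·(-16)) + (6·(-4) − 14·(-10)) + (14·20 − (-8)·(-4)) + ((-8)·9 − (-9)·20)| = 598, so the area is 299.
The number of boundary lattice points is Σ gcd(|Δx|,|Δy|) = gcd(15,25) + gcd(0,6) + gcd(8,6) + gcd(22,24) + gcd(1,11) = 5+6+2+2+1 = 16.
By Pick's theorem A = I + B/2 − 1, so I = 299 − 16/2 + 1 = 292.

292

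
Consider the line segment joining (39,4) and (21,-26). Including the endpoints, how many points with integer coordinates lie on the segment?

7

The number of lattice points on a segment between lattice points is gcd(|Δx|,|Δy|) + 1 = gcd(18,30) + 1 = 6 + 1 = 7.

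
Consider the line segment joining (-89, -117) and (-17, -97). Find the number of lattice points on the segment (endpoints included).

5

The number of lattice points on a segment between lattice points is gcd(|Δx|,|Δy|) + 1 = gcd(72,20) + 1 = 4 + 1 = 5.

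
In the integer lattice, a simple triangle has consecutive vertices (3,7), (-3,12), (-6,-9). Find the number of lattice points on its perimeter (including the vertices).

5

Along each edge there are gcd(|Δx|,|Δy|)+1 lattice points, so counting each shared vertex once the boundary has gcd(6,5) + gcd(3,21) + gcd(9,16) = 1+3+1 = 5.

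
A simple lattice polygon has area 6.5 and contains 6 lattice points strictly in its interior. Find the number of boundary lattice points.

3

Pick's theorem gives A = I + B/2 − 1, so B = 2(A − I + 1) = 2(6.5 − 6 + 1) = 3.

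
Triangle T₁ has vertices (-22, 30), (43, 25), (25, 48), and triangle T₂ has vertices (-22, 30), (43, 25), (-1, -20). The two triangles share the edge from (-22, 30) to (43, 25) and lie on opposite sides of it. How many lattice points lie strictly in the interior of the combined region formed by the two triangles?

The union is the simple quadrilateral with vertices (-22, 30), (25, 48), (43, 25), (-1, -20) in order.
Using the shoelace formula, 2A = |[(-22)·48 − 25·30] + [25·25 − 43·48] + [43·(-20) − (-1)·25] + [(-1)·30 − (-22)·(-20)]| = 4550, so the area is 2275.
The number of boundary lattice points is Σ gcd(|Δx|,|Δy|) = gcd(47,18) + gcd(18,23) + gcd(44,45) + gcd(21,50) = 1+1+1+1 = 4.
By Pick's theorem I = A − B/2 + 1 = 2275 − 4/2 + 1 = 2274.

2274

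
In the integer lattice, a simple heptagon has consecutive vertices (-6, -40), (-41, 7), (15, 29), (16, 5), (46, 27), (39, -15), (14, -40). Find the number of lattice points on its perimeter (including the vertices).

58

The number of boundary lattice points is Σ gcd(|Δx|,|Δy|) = gcd(35,47) + gcd(56,22) + gcd(1,24) + gcd(30,22) + gcd(7,42) + gcd(25,25) + gcd(20,0) = 1+2+1+2+7+25+20 = 58.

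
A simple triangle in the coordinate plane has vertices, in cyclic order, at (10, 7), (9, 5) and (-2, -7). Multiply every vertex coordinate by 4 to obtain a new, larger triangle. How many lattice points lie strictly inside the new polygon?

By the shoelace formula, twice the signed area is |[10·5 − 9·7] + [9·(-7) − (-2)·5] + [(-2)·7 − 10·(-7)]| = 10, so the area is 5.
Summing gcd(|Δx|,|Δy|) over the edges gives the boundary count: gcd(1,2) + gcd(11,12) + gcd(12,14) = 1+1+2 = 4.
Scaling by 4 multiplies the area by 4² = 16 (so the new area is 80) and multiplies the boundary lattice-point count by 4, giving 16.
By Pick's theorem, the interior count of the dilated polygon is 80 − 16/2 + 1 = 73.

73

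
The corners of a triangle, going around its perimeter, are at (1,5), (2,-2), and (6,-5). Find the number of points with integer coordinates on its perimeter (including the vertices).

The number of boundary lattice points is Σ gcd(|Δx|,|Δy|) = gcd(1,7) + gcd(4,3) + gcd(5,10) = 1+1+5 = 7.

7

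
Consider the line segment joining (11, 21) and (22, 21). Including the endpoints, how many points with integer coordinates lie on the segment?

12

The number of lattice points on a segment between lattice points is gcd(|Δx|,|Δy|) + 1 = gcd(11,0) + 1 = 11 + 1 = 12.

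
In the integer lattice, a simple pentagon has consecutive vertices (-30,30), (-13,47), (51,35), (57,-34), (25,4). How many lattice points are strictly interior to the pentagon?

Using the shoelace formula, 2A = |[(-30)·47 − (-13)·30] + [(-13)·35 − 51·47] + [51·(-34) − 57·35] + [57·4 − 25·(-34)] + [25·30 − (-30)·4]| = 5653, so the area is 2826.5.
Along each edge there are gcd(|Δx|,|Δy|)+1 lattice points, so counting each shared vertex once the boundary has gcd(17,17) + gcd(64,12) + gcd(6,69) + gcd(32,38) + gcd(55,26) = 17+4+3+2+1 = 27.
Pick's theorem gives I = A − B/2 + 1 = 2826.5 − 27/2 + 1 = 2814.

2814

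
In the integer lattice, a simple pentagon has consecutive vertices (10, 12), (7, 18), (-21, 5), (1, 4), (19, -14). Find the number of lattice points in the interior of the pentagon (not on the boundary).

338

The shoelace formula gives twice the area as |[10·18 − 7·12] + [7·5 − (-21)·18] + [(-21)·4 − 1·5] + [1·(-14) − 19·4] + [19·12 − 10·(-14)]| = 698, so the area is 349.
Along each edge there are gcd(|Δx|,|Δy|)+1 lattice points, so counting each shared vertex once the boundary has gcd(3,6) + gcd(28,13) + gcd(22,1) + gcd(18,18) + gcd(9,26) = 3+1+1+18+1 = 24.
Pick's theorem gives I = A − B/2 + 1 = 349 − 24/2 + 1 = 338.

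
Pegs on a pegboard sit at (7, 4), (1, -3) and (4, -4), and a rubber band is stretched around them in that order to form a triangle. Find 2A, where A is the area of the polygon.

By the shoelace formula, twice the signed area is |[7·(-3) − 1·4] + [1·(-4) − 4·(-3)] + [4·4 − 7·(-4)]| = 27, so the area is 13.5.

27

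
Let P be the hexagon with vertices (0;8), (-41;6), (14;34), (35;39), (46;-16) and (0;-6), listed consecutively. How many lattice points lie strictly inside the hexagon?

The shoelace formula gives twice the area as |(0·6 − (-41)·8) + ((-41)·34 − 14·6) + (14·39 − 35·34) + (35·(-16) − 46·39) + (46·(-6) − 0·(-16)) + (0·8 − 0·(-6))| = 4424, so the area is 2212.
Summing gcd(|Δx|,|Δy|) over the edges gives the boundary count: gcd(41,2) + gcd(55,28) + gcd(21,5) + gcd(11,55) + gcd(46,10) + gcd(0,14) = 1+1+1+11+2+14 = 30.
Pick's theorem gives I = A − B/2 + 1 = 2212 − 30/2 + 1 = 2198.

2198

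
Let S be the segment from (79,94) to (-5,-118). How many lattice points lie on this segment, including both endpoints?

The number of lattice points on a segment between lattice points is gcd(|Δx|,|Δy|) + 1 = gcd(84,212) + 1 = 4 + 1 = 5.

5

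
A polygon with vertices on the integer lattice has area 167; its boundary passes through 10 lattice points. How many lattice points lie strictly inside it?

Pick's theorem A = I + B/2 − 1 rearranges to I = A − B/2 + 1 = 167 − 10/2 + 1 = 163.

163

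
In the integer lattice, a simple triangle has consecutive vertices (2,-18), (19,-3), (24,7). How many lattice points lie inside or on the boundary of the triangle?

52

The shoelace formula gives twice the area as |[2·(-3) − 19·(-18)] + [19·7 − 24·(-3)] + [24·(-18) − 2·7]| = 95, so the area is 95/2.
The number of boundary lattice points is Σ gcd(|Δx|,|Δy|) = gcd(17,15) + gcd(5,10) + gcd(22,25) = 1+5+1 = 7.
Pick's theorem gives I = A − B/2 + 1 = 95/2 − 7/2 + 1 = 45, so the closed region contains I + B = 45 + 7 = 52 lattice points.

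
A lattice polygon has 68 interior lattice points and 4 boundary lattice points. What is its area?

By Pick's theorem, A = I + B/2 − 1 = 68 + 4/2 − 1 = 69.

69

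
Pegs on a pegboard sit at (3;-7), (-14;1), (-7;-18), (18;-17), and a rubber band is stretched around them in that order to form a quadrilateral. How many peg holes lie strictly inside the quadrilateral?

263

Using the shoelace formula, 2A = |(3·1 − (-14)·(-7)) + ((-14)·(-18) − (-7)·1) + ((-7)·(-17) − 18·(-18)) + (18·(-7) − 3·(-17))| = 532, so the area is 266.
Summing gcd(|Δx|,|Δy|) over the edges gives the boundary count: gcd(17,8) + gcd(7,19) + gcd(25,1) + gcd(15,10) = 1+1+1+5 = 8.
By Pick's theorem A = I + B/2 − 1, so I = 266 − 8/2 + 1 = 263.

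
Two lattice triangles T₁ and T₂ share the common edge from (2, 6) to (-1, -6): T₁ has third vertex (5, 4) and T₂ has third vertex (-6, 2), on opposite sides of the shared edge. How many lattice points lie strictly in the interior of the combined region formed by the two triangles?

The union is the simple quadrilateral with vertices (2, 6), (5, 4), (-1, -6), (-6, 2) in order.
By the shoelace formula, twice the signed area is |[2·4 − 5·6] + [5·(-6) − (-1)·4] + [(-1)·2 − (-6)·(-6)] + [(-6)·6 − 2·2]| = 126, so the area is 63.
Summing gcd(|Δx|,|Δy|) over the edges gives the boundary count: gcd(3,2) + gcd(6,10) + gcd(5,8) + gcd(8,4) = 1+2+1+4 = 8.
By Pick's theorem I = A − B/2 + 1 = 63 − 8/2 + 1 = 60.

60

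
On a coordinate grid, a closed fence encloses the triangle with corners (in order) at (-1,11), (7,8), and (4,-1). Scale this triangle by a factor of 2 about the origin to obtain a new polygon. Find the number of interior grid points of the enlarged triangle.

Using the shoelace formula, 2A = |[(-1)·8 − 7·11] + [7·(-1) − 4·8] + [4·11 − (-1)·(-1)]| = 81, so the area is 40.5.
Summing gcd(|Δx|,|Δy|) over the edges gives the boundary count: gcd(8,3) + gcd(3,9) + gcd(5,12) = 1+3+1 = 5.
Scaling by 2 multiplies the area by 2² = 4 (so the new area is 162) and multiplies the boundary lattice-point count by 2, giving 10.
By Pick's theorem, the interior count of the dilated polygon is 162 − 10/2 + 1 = 158.

158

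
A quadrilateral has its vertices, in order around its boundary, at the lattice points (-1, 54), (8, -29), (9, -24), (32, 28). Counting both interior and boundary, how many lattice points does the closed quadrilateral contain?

Using the shoelace formula, 2A = |[(-1)·(-29) − 8·54] + [8·(-24) − 9·(-29)] + [9·28 − 32·(-24)] + [32·54 − (-1)·28]| = 2442, so the area is 1221.
Summing gcd(|Δx|,|Δy|) over the edges gives the boundary count: gcd(9,83) + gcd(1,5) + gcd(23,52) + gcd(33,26) = 1+1+1+1 = 4.
Pick's theorem gives I = A − B/2 + 1 = 1221 − 4/2 + 1 = 1220, so the closed region contains I + B = 1220 + 4 = 1224 lattice points.

1224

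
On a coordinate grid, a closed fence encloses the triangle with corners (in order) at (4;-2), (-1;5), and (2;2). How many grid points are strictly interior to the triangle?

1

Using the shoelace formula, 2A = |[4·5 − (-1)·(-2)] + [(-1)·2 − 2·5] + [2·(-2) − 4·2]| = 6, so the area is 3.
The number of boundary lattice points is Σ gcd(|Δx|,|Δy|) = gcd(5,7) + gcd(3,3) + gcd(2,4) = 1+3+2 = 6.
By Pick's theorem A = I + B/2 − 1, so I = 3 − 6/2 + 1 = 1.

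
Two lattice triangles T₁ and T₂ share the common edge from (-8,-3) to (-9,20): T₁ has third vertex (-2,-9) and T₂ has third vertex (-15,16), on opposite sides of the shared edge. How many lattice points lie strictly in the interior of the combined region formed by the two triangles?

The union is the simple quadrilateral with vertices (-8,-3), (-2,-9), (-9,20), (-15,16) in order.
The shoelace formula gives twice the area as |((-8)·(-9) − (-2)·(-3)) + ((-2)·20 − (-9)·(-9)) + ((-9)·16 − (-15)·20) + ((-15)·(-3) − (-8)·16)| = 274, so the area is 137.
Summing gcd(|Δx|,|Δy|) over the edges gives the boundary count: gcd(6,6) + gcd(7,29) + gcd(6,4) + gcd(7,19) = 6+1+2+1 = 10.
By Pick's theorem I = A − B/2 + 1 = 137 − 10/2 + 1 = 133.

133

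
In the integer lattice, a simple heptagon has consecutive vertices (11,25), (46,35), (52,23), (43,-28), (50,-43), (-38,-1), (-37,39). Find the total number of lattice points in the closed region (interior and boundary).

By the shoelace formula, twice the signed area is |(11·35 − 46·25) + (46·23 − 52·35) + (52·(-28) − 43·23) + (43·(-43) − 50·(-28)) + (50·(-1) − (-38)·(-43)) + ((-38)·39 − (-37)·(-1)) + ((-37)·25 − 11·39)| = 8978, so the area is 4489.
The number of boundary lattice points is Σ gcd(|Δx|,|Δy|) = gcd(35,10) + gcd(6,12) + gcd(9,51) + gcd(7,15) + gcd(88,42) + gcd(1,40) + gcd(48,14) = 5+6+3+1+2+1+2 = 20.
Pick's theorem gives I = A − B/2 + 1 = 4489 − 20/2 + 1 = 4480, so the closed region contains I + B = 4480 + 20 = 4500 lattice points.

4500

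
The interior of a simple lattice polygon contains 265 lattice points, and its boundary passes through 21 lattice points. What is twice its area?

549

Pick's theorem states A = I + B/2 − 1, so A = 265 + 21/2 − 1 = 549/2.
Hence 2A = 549.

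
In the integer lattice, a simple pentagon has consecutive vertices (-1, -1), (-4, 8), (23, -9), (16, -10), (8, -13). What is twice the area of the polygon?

Using the shoelace formula, 2A = |((-1)·8 − (-4)·(-1)) + ((-4)·(-9) − 23·8) + (23·(-10) − 16·(-9)) + (16·(-13) − 8·(-10)) + (8·(-1) − (-1)·(-13))| = 395, so the area is 197.5.

395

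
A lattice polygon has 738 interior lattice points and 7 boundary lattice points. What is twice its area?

Pick's theorem states A = I + B/2 − 1, so A = 738 + 7/2 − 1 = 1481/2.
Hence 2A = 1481.

1481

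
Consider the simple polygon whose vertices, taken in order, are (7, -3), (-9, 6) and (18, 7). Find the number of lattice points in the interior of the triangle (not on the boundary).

By the shoelace formula, twice the signed area is |(7·6 − (-9)·(-3)) + ((-9)·7 − 18·6) + (18·(-3) − 7·7)| = 259, so the area is 129.5.
Summing gcd(|Δx|,|Δy|) over the edges gives the boundary count: gcd(16,9) + gcd(27,1) + gcd(11,10) = 1+1+1 = 3.
Pick's theorem gives I = A − B/2 + 1 = 129.5 − 3/2 + 1 = 129.

129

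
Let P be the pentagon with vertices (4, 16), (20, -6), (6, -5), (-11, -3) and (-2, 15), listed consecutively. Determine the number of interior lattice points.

Using the shoelace formula, 2A = |[4·(-6) − 20·16] + [20·(-5) − 6·(-6)] + [6·(-3) − (-11)·(-5)] + [(-11)·15 − (-2)·(-3)] + [(-2)·16 − 4·15]| = 744, so the area is 372.
Along each edge there are gcd(|Δx|,|Δy|)+1 lattice points, so counting each shared vertex once the boundary has gcd(16,22) + gcd(14,1) + gcd(17,2) + gcd(9,18) + gcd(6,1) = 2+1+1+9+1 = 14.
By Pick's theorem A = I + B/2 − 1, so I = 372 − 14/2 + 1 = 366.

366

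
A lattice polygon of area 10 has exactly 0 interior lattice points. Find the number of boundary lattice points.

22

Pick's theorem gives A = I + B/2 − 1, so B = 2(A − I + 1) = 2(10 − 0 + 1) = 22.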